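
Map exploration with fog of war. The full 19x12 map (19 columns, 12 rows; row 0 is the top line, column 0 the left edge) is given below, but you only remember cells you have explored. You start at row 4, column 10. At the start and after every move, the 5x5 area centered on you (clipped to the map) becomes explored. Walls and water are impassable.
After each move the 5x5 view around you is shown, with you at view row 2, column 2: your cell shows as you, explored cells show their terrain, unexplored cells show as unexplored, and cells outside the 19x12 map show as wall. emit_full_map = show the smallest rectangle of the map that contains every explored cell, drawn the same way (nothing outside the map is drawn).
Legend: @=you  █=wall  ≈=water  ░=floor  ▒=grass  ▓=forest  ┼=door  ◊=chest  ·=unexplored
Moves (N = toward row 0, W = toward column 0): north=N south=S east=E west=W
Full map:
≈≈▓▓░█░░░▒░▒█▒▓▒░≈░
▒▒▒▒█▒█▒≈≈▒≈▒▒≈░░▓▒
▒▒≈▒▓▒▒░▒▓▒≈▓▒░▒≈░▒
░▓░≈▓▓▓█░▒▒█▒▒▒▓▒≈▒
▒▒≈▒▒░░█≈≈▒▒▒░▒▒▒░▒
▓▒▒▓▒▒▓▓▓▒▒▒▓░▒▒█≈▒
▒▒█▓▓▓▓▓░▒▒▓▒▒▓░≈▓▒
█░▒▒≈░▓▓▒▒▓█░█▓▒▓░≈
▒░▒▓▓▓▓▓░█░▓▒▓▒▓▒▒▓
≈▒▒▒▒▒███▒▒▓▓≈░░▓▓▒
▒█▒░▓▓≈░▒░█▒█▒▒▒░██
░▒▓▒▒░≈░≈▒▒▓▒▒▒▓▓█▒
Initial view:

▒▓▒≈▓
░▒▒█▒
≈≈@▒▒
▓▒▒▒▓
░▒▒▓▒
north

≈≈▒≈▒
▒▓▒≈▓
░▒@█▒
≈≈▒▒▒
▓▒▒▒▓

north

░▒░▒█
≈≈▒≈▒
▒▓@≈▓
░▒▒█▒
≈≈▒▒▒

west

░░▒░▒
▒≈≈▒≈
░▒@▒≈
█░▒▒█
█≈≈▒▒

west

░░░▒░
█▒≈≈▒
▒░@▓▒
▓█░▒▒
░█≈≈▒

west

█░░░▒
▒█▒≈≈
▒▒@▒▓
▓▓█░▒
░░█≈≈

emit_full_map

█░░░▒░▒█
▒█▒≈≈▒≈▒
▒▒@▒▓▒≈▓
▓▓█░▒▒█▒
░░█≈≈▒▒▒
···▓▒▒▒▓
···░▒▒▓▒

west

░█░░░
█▒█▒≈
▓▒@░▒
▓▓▓█░
▒░░█≈

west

▓░█░░
▒█▒█▒
▒▓@▒░
≈▓▓▓█
▒▒░░█

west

▓▓░█░
▒▒█▒█
≈▒@▒▒
░≈▓▓▓
≈▒▒░░

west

≈▓▓░█
▒▒▒█▒
▒≈@▓▒
▓░≈▓▓
▒≈▒▒░

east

▓▓░█░
▒▒█▒█
≈▒@▒▒
░≈▓▓▓
≈▒▒░░

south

▒▒█▒█
≈▒▓▒▒
░≈@▓▓
≈▒▒░░
▒▓▒▒▓

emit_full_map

≈▓▓░█░░░▒░▒█
▒▒▒█▒█▒≈≈▒≈▒
▒≈▒▓▒▒░▒▓▒≈▓
▓░≈@▓▓█░▒▒█▒
▒≈▒▒░░█≈≈▒▒▒
·▒▓▒▒▓·▓▒▒▒▓
·······░▒▒▓▒


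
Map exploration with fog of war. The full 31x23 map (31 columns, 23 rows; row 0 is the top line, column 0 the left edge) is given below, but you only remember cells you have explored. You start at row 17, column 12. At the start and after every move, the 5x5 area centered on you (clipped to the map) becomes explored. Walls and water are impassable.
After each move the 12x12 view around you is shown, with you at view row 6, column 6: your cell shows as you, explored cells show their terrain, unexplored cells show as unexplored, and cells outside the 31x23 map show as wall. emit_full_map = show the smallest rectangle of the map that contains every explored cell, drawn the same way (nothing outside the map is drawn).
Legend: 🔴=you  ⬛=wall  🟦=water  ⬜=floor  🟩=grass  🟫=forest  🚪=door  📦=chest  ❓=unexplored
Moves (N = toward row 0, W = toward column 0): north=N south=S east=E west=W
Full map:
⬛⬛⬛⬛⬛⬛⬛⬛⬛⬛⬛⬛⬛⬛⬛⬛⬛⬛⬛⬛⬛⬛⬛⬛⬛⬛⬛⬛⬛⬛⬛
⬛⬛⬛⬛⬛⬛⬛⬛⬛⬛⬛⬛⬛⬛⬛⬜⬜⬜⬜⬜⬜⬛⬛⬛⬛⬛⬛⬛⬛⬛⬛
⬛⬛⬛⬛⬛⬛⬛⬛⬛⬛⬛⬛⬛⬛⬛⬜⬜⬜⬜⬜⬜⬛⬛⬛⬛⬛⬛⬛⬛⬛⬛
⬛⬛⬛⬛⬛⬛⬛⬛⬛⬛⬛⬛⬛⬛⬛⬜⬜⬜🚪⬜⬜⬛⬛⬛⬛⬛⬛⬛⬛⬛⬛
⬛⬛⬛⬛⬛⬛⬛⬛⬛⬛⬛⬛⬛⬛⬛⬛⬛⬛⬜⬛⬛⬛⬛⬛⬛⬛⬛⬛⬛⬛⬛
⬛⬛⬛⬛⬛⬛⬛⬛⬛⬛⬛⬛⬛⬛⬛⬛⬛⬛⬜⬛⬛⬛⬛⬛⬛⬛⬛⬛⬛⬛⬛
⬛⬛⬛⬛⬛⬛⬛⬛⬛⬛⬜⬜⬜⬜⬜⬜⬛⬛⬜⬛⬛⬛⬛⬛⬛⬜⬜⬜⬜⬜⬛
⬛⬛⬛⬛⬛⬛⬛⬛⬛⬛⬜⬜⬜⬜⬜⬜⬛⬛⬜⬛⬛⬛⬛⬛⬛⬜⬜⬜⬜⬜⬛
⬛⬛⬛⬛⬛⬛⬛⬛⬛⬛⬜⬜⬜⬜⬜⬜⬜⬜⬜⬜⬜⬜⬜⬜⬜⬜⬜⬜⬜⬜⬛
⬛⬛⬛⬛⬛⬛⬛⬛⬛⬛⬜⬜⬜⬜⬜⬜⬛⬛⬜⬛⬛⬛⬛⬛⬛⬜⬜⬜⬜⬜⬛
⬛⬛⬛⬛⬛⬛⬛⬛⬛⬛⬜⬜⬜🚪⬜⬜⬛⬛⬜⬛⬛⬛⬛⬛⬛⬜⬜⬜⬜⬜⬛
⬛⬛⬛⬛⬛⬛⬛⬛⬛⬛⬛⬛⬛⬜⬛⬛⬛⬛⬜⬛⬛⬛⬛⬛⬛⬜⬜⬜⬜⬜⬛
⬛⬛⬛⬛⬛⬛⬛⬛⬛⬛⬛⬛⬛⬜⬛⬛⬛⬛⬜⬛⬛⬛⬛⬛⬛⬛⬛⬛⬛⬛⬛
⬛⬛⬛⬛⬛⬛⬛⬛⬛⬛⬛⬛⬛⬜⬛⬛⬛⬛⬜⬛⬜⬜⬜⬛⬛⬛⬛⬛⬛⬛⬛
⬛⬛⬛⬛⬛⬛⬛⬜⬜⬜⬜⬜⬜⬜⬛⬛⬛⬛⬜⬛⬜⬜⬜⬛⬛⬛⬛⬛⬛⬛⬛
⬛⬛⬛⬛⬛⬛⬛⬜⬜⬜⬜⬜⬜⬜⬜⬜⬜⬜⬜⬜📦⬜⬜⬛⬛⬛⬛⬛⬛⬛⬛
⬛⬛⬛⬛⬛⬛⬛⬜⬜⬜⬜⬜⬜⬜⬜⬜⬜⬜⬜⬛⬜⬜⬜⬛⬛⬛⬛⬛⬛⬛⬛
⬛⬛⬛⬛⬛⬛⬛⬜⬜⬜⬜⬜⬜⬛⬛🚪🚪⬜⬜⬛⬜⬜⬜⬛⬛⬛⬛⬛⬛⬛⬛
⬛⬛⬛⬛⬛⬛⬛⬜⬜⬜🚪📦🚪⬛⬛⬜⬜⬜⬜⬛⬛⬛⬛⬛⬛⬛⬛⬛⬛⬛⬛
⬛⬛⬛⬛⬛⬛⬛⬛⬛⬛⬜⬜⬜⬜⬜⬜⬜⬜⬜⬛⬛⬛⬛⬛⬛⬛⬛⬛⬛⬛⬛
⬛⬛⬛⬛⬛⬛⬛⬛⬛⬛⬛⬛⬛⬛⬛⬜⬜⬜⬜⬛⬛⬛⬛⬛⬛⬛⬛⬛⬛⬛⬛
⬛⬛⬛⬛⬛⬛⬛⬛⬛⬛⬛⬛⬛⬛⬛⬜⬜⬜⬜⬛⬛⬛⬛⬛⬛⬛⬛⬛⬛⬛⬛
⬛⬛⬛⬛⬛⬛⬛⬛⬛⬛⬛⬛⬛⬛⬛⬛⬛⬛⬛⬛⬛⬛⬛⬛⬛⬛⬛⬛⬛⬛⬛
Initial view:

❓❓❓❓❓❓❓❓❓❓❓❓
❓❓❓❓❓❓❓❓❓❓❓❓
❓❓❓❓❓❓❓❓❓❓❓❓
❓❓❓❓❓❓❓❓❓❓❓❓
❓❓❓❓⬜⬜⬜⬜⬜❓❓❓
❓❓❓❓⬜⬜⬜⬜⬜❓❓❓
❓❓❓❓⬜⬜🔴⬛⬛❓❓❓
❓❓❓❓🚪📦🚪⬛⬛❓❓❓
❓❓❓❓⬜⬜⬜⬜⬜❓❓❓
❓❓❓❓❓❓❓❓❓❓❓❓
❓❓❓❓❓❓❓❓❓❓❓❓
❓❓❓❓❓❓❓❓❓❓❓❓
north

❓❓❓❓❓❓❓❓❓❓❓❓
❓❓❓❓❓❓❓❓❓❓❓❓
❓❓❓❓❓❓❓❓❓❓❓❓
❓❓❓❓❓❓❓❓❓❓❓❓
❓❓❓❓⬜⬜⬜⬜⬛❓❓❓
❓❓❓❓⬜⬜⬜⬜⬜❓❓❓
❓❓❓❓⬜⬜🔴⬜⬜❓❓❓
❓❓❓❓⬜⬜⬜⬛⬛❓❓❓
❓❓❓❓🚪📦🚪⬛⬛❓❓❓
❓❓❓❓⬜⬜⬜⬜⬜❓❓❓
❓❓❓❓❓❓❓❓❓❓❓❓
❓❓❓❓❓❓❓❓❓❓❓❓

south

❓❓❓❓❓❓❓❓❓❓❓❓
❓❓❓❓❓❓❓❓❓❓❓❓
❓❓❓❓❓❓❓❓❓❓❓❓
❓❓❓❓⬜⬜⬜⬜⬛❓❓❓
❓❓❓❓⬜⬜⬜⬜⬜❓❓❓
❓❓❓❓⬜⬜⬜⬜⬜❓❓❓
❓❓❓❓⬜⬜🔴⬛⬛❓❓❓
❓❓❓❓🚪📦🚪⬛⬛❓❓❓
❓❓❓❓⬜⬜⬜⬜⬜❓❓❓
❓❓❓❓❓❓❓❓❓❓❓❓
❓❓❓❓❓❓❓❓❓❓❓❓
❓❓❓❓❓❓❓❓❓❓❓❓

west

❓❓❓❓❓❓❓❓❓❓❓❓
❓❓❓❓❓❓❓❓❓❓❓❓
❓❓❓❓❓❓❓❓❓❓❓❓
❓❓❓❓❓⬜⬜⬜⬜⬛❓❓
❓❓❓❓⬜⬜⬜⬜⬜⬜❓❓
❓❓❓❓⬜⬜⬜⬜⬜⬜❓❓
❓❓❓❓⬜⬜🔴⬜⬛⬛❓❓
❓❓❓❓⬜🚪📦🚪⬛⬛❓❓
❓❓❓❓⬛⬜⬜⬜⬜⬜❓❓
❓❓❓❓❓❓❓❓❓❓❓❓
❓❓❓❓❓❓❓❓❓❓❓❓
❓❓❓❓❓❓❓❓❓❓❓❓

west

❓❓❓❓❓❓❓❓❓❓❓❓
❓❓❓❓❓❓❓❓❓❓❓❓
❓❓❓❓❓❓❓❓❓❓❓❓
❓❓❓❓❓❓⬜⬜⬜⬜⬛❓
❓❓❓❓⬜⬜⬜⬜⬜⬜⬜❓
❓❓❓❓⬜⬜⬜⬜⬜⬜⬜❓
❓❓❓❓⬜⬜🔴⬜⬜⬛⬛❓
❓❓❓❓⬜⬜🚪📦🚪⬛⬛❓
❓❓❓❓⬛⬛⬜⬜⬜⬜⬜❓
❓❓❓❓❓❓❓❓❓❓❓❓
❓❓❓❓❓❓❓❓❓❓❓❓
❓❓❓❓❓❓❓❓❓❓❓❓

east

❓❓❓❓❓❓❓❓❓❓❓❓
❓❓❓❓❓❓❓❓❓❓❓❓
❓❓❓❓❓❓❓❓❓❓❓❓
❓❓❓❓❓⬜⬜⬜⬜⬛❓❓
❓❓❓⬜⬜⬜⬜⬜⬜⬜❓❓
❓❓❓⬜⬜⬜⬜⬜⬜⬜❓❓
❓❓❓⬜⬜⬜🔴⬜⬛⬛❓❓
❓❓❓⬜⬜🚪📦🚪⬛⬛❓❓
❓❓❓⬛⬛⬜⬜⬜⬜⬜❓❓
❓❓❓❓❓❓❓❓❓❓❓❓
❓❓❓❓❓❓❓❓❓❓❓❓
❓❓❓❓❓❓❓❓❓❓❓❓

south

❓❓❓❓❓❓❓❓❓❓❓❓
❓❓❓❓❓❓❓❓❓❓❓❓
❓❓❓❓❓⬜⬜⬜⬜⬛❓❓
❓❓❓⬜⬜⬜⬜⬜⬜⬜❓❓
❓❓❓⬜⬜⬜⬜⬜⬜⬜❓❓
❓❓❓⬜⬜⬜⬜⬜⬛⬛❓❓
❓❓❓⬜⬜🚪🔴🚪⬛⬛❓❓
❓❓❓⬛⬛⬜⬜⬜⬜⬜❓❓
❓❓❓❓⬛⬛⬛⬛⬛❓❓❓
❓❓❓❓❓❓❓❓❓❓❓❓
❓❓❓❓❓❓❓❓❓❓❓❓
⬛⬛⬛⬛⬛⬛⬛⬛⬛⬛⬛⬛

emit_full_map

❓❓⬜⬜⬜⬜⬛
⬜⬜⬜⬜⬜⬜⬜
⬜⬜⬜⬜⬜⬜⬜
⬜⬜⬜⬜⬜⬛⬛
⬜⬜🚪🔴🚪⬛⬛
⬛⬛⬜⬜⬜⬜⬜
❓⬛⬛⬛⬛⬛❓

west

❓❓❓❓❓❓❓❓❓❓❓❓
❓❓❓❓❓❓❓❓❓❓❓❓
❓❓❓❓❓❓⬜⬜⬜⬜⬛❓
❓❓❓❓⬜⬜⬜⬜⬜⬜⬜❓
❓❓❓❓⬜⬜⬜⬜⬜⬜⬜❓
❓❓❓❓⬜⬜⬜⬜⬜⬛⬛❓
❓❓❓❓⬜⬜🔴📦🚪⬛⬛❓
❓❓❓❓⬛⬛⬜⬜⬜⬜⬜❓
❓❓❓❓⬛⬛⬛⬛⬛⬛❓❓
❓❓❓❓❓❓❓❓❓❓❓❓
❓❓❓❓❓❓❓❓❓❓❓❓
⬛⬛⬛⬛⬛⬛⬛⬛⬛⬛⬛⬛

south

❓❓❓❓❓❓❓❓❓❓❓❓
❓❓❓❓❓❓⬜⬜⬜⬜⬛❓
❓❓❓❓⬜⬜⬜⬜⬜⬜⬜❓
❓❓❓❓⬜⬜⬜⬜⬜⬜⬜❓
❓❓❓❓⬜⬜⬜⬜⬜⬛⬛❓
❓❓❓❓⬜⬜🚪📦🚪⬛⬛❓
❓❓❓❓⬛⬛🔴⬜⬜⬜⬜❓
❓❓❓❓⬛⬛⬛⬛⬛⬛❓❓
❓❓❓❓⬛⬛⬛⬛⬛❓❓❓
❓❓❓❓❓❓❓❓❓❓❓❓
⬛⬛⬛⬛⬛⬛⬛⬛⬛⬛⬛⬛
⬛⬛⬛⬛⬛⬛⬛⬛⬛⬛⬛⬛

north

❓❓❓❓❓❓❓❓❓❓❓❓
❓❓❓❓❓❓❓❓❓❓❓❓
❓❓❓❓❓❓⬜⬜⬜⬜⬛❓
❓❓❓❓⬜⬜⬜⬜⬜⬜⬜❓
❓❓❓❓⬜⬜⬜⬜⬜⬜⬜❓
❓❓❓❓⬜⬜⬜⬜⬜⬛⬛❓
❓❓❓❓⬜⬜🔴📦🚪⬛⬛❓
❓❓❓❓⬛⬛⬜⬜⬜⬜⬜❓
❓❓❓❓⬛⬛⬛⬛⬛⬛❓❓
❓❓❓❓⬛⬛⬛⬛⬛❓❓❓
❓❓❓❓❓❓❓❓❓❓❓❓
⬛⬛⬛⬛⬛⬛⬛⬛⬛⬛⬛⬛

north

❓❓❓❓❓❓❓❓❓❓❓❓
❓❓❓❓❓❓❓❓❓❓❓❓
❓❓❓❓❓❓❓❓❓❓❓❓
❓❓❓❓❓❓⬜⬜⬜⬜⬛❓
❓❓❓❓⬜⬜⬜⬜⬜⬜⬜❓
❓❓❓❓⬜⬜⬜⬜⬜⬜⬜❓
❓❓❓❓⬜⬜🔴⬜⬜⬛⬛❓
❓❓❓❓⬜⬜🚪📦🚪⬛⬛❓
❓❓❓❓⬛⬛⬜⬜⬜⬜⬜❓
❓❓❓❓⬛⬛⬛⬛⬛⬛❓❓
❓❓❓❓⬛⬛⬛⬛⬛❓❓❓
❓❓❓❓❓❓❓❓❓❓❓❓

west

❓❓❓❓❓❓❓❓❓❓❓❓
❓❓❓❓❓❓❓❓❓❓❓❓
❓❓❓❓❓❓❓❓❓❓❓❓
❓❓❓❓❓❓❓⬜⬜⬜⬜⬛
❓❓❓❓⬜⬜⬜⬜⬜⬜⬜⬜
❓❓❓❓⬜⬜⬜⬜⬜⬜⬜⬜
❓❓❓❓⬜⬜🔴⬜⬜⬜⬛⬛
❓❓❓❓⬜⬜⬜🚪📦🚪⬛⬛
❓❓❓❓⬛⬛⬛⬜⬜⬜⬜⬜
❓❓❓❓❓⬛⬛⬛⬛⬛⬛❓
❓❓❓❓❓⬛⬛⬛⬛⬛❓❓
❓❓❓❓❓❓❓❓❓❓❓❓

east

❓❓❓❓❓❓❓❓❓❓❓❓
❓❓❓❓❓❓❓❓❓❓❓❓
❓❓❓❓❓❓❓❓❓❓❓❓
❓❓❓❓❓❓⬜⬜⬜⬜⬛❓
❓❓❓⬜⬜⬜⬜⬜⬜⬜⬜❓
❓❓❓⬜⬜⬜⬜⬜⬜⬜⬜❓
❓❓❓⬜⬜⬜🔴⬜⬜⬛⬛❓
❓❓❓⬜⬜⬜🚪📦🚪⬛⬛❓
❓❓❓⬛⬛⬛⬜⬜⬜⬜⬜❓
❓❓❓❓⬛⬛⬛⬛⬛⬛❓❓
❓❓❓❓⬛⬛⬛⬛⬛❓❓❓
❓❓❓❓❓❓❓❓❓❓❓❓

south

❓❓❓❓❓❓❓❓❓❓❓❓
❓❓❓❓❓❓❓❓❓❓❓❓
❓❓❓❓❓❓⬜⬜⬜⬜⬛❓
❓❓❓⬜⬜⬜⬜⬜⬜⬜⬜❓
❓❓❓⬜⬜⬜⬜⬜⬜⬜⬜❓
❓❓❓⬜⬜⬜⬜⬜⬜⬛⬛❓
❓❓❓⬜⬜⬜🔴📦🚪⬛⬛❓
❓❓❓⬛⬛⬛⬜⬜⬜⬜⬜❓
❓❓❓❓⬛⬛⬛⬛⬛⬛❓❓
❓❓❓❓⬛⬛⬛⬛⬛❓❓❓
❓❓❓❓❓❓❓❓❓❓❓❓
⬛⬛⬛⬛⬛⬛⬛⬛⬛⬛⬛⬛

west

❓❓❓❓❓❓❓❓❓❓❓❓
❓❓❓❓❓❓❓❓❓❓❓❓
❓❓❓❓❓❓❓⬜⬜⬜⬜⬛
❓❓❓❓⬜⬜⬜⬜⬜⬜⬜⬜
❓❓❓❓⬜⬜⬜⬜⬜⬜⬜⬜
❓❓❓❓⬜⬜⬜⬜⬜⬜⬛⬛
❓❓❓❓⬜⬜🔴🚪📦🚪⬛⬛
❓❓❓❓⬛⬛⬛⬜⬜⬜⬜⬜
❓❓❓❓⬛⬛⬛⬛⬛⬛⬛❓
❓❓❓❓❓⬛⬛⬛⬛⬛❓❓
❓❓❓❓❓❓❓❓❓❓❓❓
⬛⬛⬛⬛⬛⬛⬛⬛⬛⬛⬛⬛

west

❓❓❓❓❓❓❓❓❓❓❓❓
❓❓❓❓❓❓❓❓❓❓❓❓
❓❓❓❓❓❓❓❓⬜⬜⬜⬜
❓❓❓❓❓⬜⬜⬜⬜⬜⬜⬜
❓❓❓❓⬛⬜⬜⬜⬜⬜⬜⬜
❓❓❓❓⬛⬜⬜⬜⬜⬜⬜⬛
❓❓❓❓⬛⬜🔴⬜🚪📦🚪⬛
❓❓❓❓⬛⬛⬛⬛⬜⬜⬜⬜
❓❓❓❓⬛⬛⬛⬛⬛⬛⬛⬛
❓❓❓❓❓❓⬛⬛⬛⬛⬛❓
❓❓❓❓❓❓❓❓❓❓❓❓
⬛⬛⬛⬛⬛⬛⬛⬛⬛⬛⬛⬛

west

❓❓❓❓❓❓❓❓❓❓❓❓
❓❓❓❓❓❓❓❓❓❓❓❓
❓❓❓❓❓❓❓❓❓⬜⬜⬜
❓❓❓❓❓❓⬜⬜⬜⬜⬜⬜
❓❓❓❓⬛⬛⬜⬜⬜⬜⬜⬜
❓❓❓❓⬛⬛⬜⬜⬜⬜⬜⬜
❓❓❓❓⬛⬛🔴⬜⬜🚪📦🚪
❓❓❓❓⬛⬛⬛⬛⬛⬜⬜⬜
❓❓❓❓⬛⬛⬛⬛⬛⬛⬛⬛
❓❓❓❓❓❓❓⬛⬛⬛⬛⬛
❓❓❓❓❓❓❓❓❓❓❓❓
⬛⬛⬛⬛⬛⬛⬛⬛⬛⬛⬛⬛

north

❓❓❓❓❓❓❓❓❓❓❓❓
❓❓❓❓❓❓❓❓❓❓❓❓
❓❓❓❓❓❓❓❓❓❓❓❓
❓❓❓❓❓❓❓❓❓⬜⬜⬜
❓❓❓❓⬛⬛⬜⬜⬜⬜⬜⬜
❓❓❓❓⬛⬛⬜⬜⬜⬜⬜⬜
❓❓❓❓⬛⬛🔴⬜⬜⬜⬜⬜
❓❓❓❓⬛⬛⬜⬜⬜🚪📦🚪
❓❓❓❓⬛⬛⬛⬛⬛⬜⬜⬜
❓❓❓❓⬛⬛⬛⬛⬛⬛⬛⬛
❓❓❓❓❓❓❓⬛⬛⬛⬛⬛
❓❓❓❓❓❓❓❓❓❓❓❓

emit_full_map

❓❓❓❓❓⬜⬜⬜⬜⬛
⬛⬛⬜⬜⬜⬜⬜⬜⬜⬜
⬛⬛⬜⬜⬜⬜⬜⬜⬜⬜
⬛⬛🔴⬜⬜⬜⬜⬜⬛⬛
⬛⬛⬜⬜⬜🚪📦🚪⬛⬛
⬛⬛⬛⬛⬛⬜⬜⬜⬜⬜
⬛⬛⬛⬛⬛⬛⬛⬛⬛❓
❓❓❓⬛⬛⬛⬛⬛❓❓

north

❓❓❓❓❓❓❓❓❓❓❓❓
❓❓❓❓❓❓❓❓❓❓❓❓
❓❓❓❓❓❓❓❓❓❓❓❓
❓❓❓❓❓❓❓❓❓❓❓❓
❓❓❓❓⬛⬛⬜⬜⬜⬜⬜⬜
❓❓❓❓⬛⬛⬜⬜⬜⬜⬜⬜
❓❓❓❓⬛⬛🔴⬜⬜⬜⬜⬜
❓❓❓❓⬛⬛⬜⬜⬜⬜⬜⬜
❓❓❓❓⬛⬛⬜⬜⬜🚪📦🚪
❓❓❓❓⬛⬛⬛⬛⬛⬜⬜⬜
❓❓❓❓⬛⬛⬛⬛⬛⬛⬛⬛
❓❓❓❓❓❓❓⬛⬛⬛⬛⬛

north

❓❓❓❓❓❓❓❓❓❓❓❓
❓❓❓❓❓❓❓❓❓❓❓❓
❓❓❓❓❓❓❓❓❓❓❓❓
❓❓❓❓❓❓❓❓❓❓❓❓
❓❓❓❓⬛⬛⬛⬛⬛❓❓❓
❓❓❓❓⬛⬛⬜⬜⬜⬜⬜⬜
❓❓❓❓⬛⬛🔴⬜⬜⬜⬜⬜
❓❓❓❓⬛⬛⬜⬜⬜⬜⬜⬜
❓❓❓❓⬛⬛⬜⬜⬜⬜⬜⬜
❓❓❓❓⬛⬛⬜⬜⬜🚪📦🚪
❓❓❓❓⬛⬛⬛⬛⬛⬜⬜⬜
❓❓❓❓⬛⬛⬛⬛⬛⬛⬛⬛

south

❓❓❓❓❓❓❓❓❓❓❓❓
❓❓❓❓❓❓❓❓❓❓❓❓
❓❓❓❓❓❓❓❓❓❓❓❓
❓❓❓❓⬛⬛⬛⬛⬛❓❓❓
❓❓❓❓⬛⬛⬜⬜⬜⬜⬜⬜
❓❓❓❓⬛⬛⬜⬜⬜⬜⬜⬜
❓❓❓❓⬛⬛🔴⬜⬜⬜⬜⬜
❓❓❓❓⬛⬛⬜⬜⬜⬜⬜⬜
❓❓❓❓⬛⬛⬜⬜⬜🚪📦🚪
❓❓❓❓⬛⬛⬛⬛⬛⬜⬜⬜
❓❓❓❓⬛⬛⬛⬛⬛⬛⬛⬛
❓❓❓❓❓❓❓⬛⬛⬛⬛⬛

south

❓❓❓❓❓❓❓❓❓❓❓❓
❓❓❓❓❓❓❓❓❓❓❓❓
❓❓❓❓⬛⬛⬛⬛⬛❓❓❓
❓❓❓❓⬛⬛⬜⬜⬜⬜⬜⬜
❓❓❓❓⬛⬛⬜⬜⬜⬜⬜⬜
❓❓❓❓⬛⬛⬜⬜⬜⬜⬜⬜
❓❓❓❓⬛⬛🔴⬜⬜⬜⬜⬜
❓❓❓❓⬛⬛⬜⬜⬜🚪📦🚪
❓❓❓❓⬛⬛⬛⬛⬛⬜⬜⬜
❓❓❓❓⬛⬛⬛⬛⬛⬛⬛⬛
❓❓❓❓❓❓❓⬛⬛⬛⬛⬛
❓❓❓❓❓❓❓❓❓❓❓❓

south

❓❓❓❓❓❓❓❓❓❓❓❓
❓❓❓❓⬛⬛⬛⬛⬛❓❓❓
❓❓❓❓⬛⬛⬜⬜⬜⬜⬜⬜
❓❓❓❓⬛⬛⬜⬜⬜⬜⬜⬜
❓❓❓❓⬛⬛⬜⬜⬜⬜⬜⬜
❓❓❓❓⬛⬛⬜⬜⬜⬜⬜⬜
❓❓❓❓⬛⬛🔴⬜⬜🚪📦🚪
❓❓❓❓⬛⬛⬛⬛⬛⬜⬜⬜
❓❓❓❓⬛⬛⬛⬛⬛⬛⬛⬛
❓❓❓❓❓❓❓⬛⬛⬛⬛⬛
❓❓❓❓❓❓❓❓❓❓❓❓
⬛⬛⬛⬛⬛⬛⬛⬛⬛⬛⬛⬛

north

❓❓❓❓❓❓❓❓❓❓❓❓
❓❓❓❓❓❓❓❓❓❓❓❓
❓❓❓❓⬛⬛⬛⬛⬛❓❓❓
❓❓❓❓⬛⬛⬜⬜⬜⬜⬜⬜
❓❓❓❓⬛⬛⬜⬜⬜⬜⬜⬜
❓❓❓❓⬛⬛⬜⬜⬜⬜⬜⬜
❓❓❓❓⬛⬛🔴⬜⬜⬜⬜⬜
❓❓❓❓⬛⬛⬜⬜⬜🚪📦🚪
❓❓❓❓⬛⬛⬛⬛⬛⬜⬜⬜
❓❓❓❓⬛⬛⬛⬛⬛⬛⬛⬛
❓❓❓❓❓❓❓⬛⬛⬛⬛⬛
❓❓❓❓❓❓❓❓❓❓❓❓

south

❓❓❓❓❓❓❓❓❓❓❓❓
❓❓❓❓⬛⬛⬛⬛⬛❓❓❓
❓❓❓❓⬛⬛⬜⬜⬜⬜⬜⬜
❓❓❓❓⬛⬛⬜⬜⬜⬜⬜⬜
❓❓❓❓⬛⬛⬜⬜⬜⬜⬜⬜
❓❓❓❓⬛⬛⬜⬜⬜⬜⬜⬜
❓❓❓❓⬛⬛🔴⬜⬜🚪📦🚪
❓❓❓❓⬛⬛⬛⬛⬛⬜⬜⬜
❓❓❓❓⬛⬛⬛⬛⬛⬛⬛⬛
❓❓❓❓❓❓❓⬛⬛⬛⬛⬛
❓❓❓❓❓❓❓❓❓❓❓❓
⬛⬛⬛⬛⬛⬛⬛⬛⬛⬛⬛⬛


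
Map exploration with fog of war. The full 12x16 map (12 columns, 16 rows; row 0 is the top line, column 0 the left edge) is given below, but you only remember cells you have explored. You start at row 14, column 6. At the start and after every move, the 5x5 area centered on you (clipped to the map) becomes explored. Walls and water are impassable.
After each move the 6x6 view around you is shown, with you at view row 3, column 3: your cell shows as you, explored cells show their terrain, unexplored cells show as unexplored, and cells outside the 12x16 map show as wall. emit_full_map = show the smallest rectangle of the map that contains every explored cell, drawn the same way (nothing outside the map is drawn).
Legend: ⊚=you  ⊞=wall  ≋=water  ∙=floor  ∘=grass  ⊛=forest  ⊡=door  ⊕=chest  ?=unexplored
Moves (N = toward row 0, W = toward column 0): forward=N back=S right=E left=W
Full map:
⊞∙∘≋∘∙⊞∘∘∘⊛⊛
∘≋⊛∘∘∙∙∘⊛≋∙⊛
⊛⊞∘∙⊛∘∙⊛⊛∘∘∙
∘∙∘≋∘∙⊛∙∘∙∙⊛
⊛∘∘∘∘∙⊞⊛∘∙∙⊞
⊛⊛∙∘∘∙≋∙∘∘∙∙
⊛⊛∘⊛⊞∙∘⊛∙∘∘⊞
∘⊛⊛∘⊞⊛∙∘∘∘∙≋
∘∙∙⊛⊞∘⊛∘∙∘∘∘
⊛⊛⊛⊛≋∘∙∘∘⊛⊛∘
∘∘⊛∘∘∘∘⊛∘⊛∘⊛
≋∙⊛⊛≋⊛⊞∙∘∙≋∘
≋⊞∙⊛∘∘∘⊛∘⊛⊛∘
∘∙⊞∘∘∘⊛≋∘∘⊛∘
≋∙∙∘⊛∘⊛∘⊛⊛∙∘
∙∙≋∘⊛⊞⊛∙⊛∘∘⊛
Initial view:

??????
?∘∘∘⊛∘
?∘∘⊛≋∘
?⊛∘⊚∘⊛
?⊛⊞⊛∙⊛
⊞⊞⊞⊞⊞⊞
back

?∘∘∘⊛∘
?∘∘⊛≋∘
?⊛∘⊛∘⊛
?⊛⊞⊚∙⊛
⊞⊞⊞⊞⊞⊞
⊞⊞⊞⊞⊞⊞

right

∘∘∘⊛∘?
∘∘⊛≋∘∘
⊛∘⊛∘⊛⊛
⊛⊞⊛⊚⊛∘
⊞⊞⊞⊞⊞⊞
⊞⊞⊞⊞⊞⊞

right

∘∘⊛∘??
∘⊛≋∘∘⊛
∘⊛∘⊛⊛∙
⊞⊛∙⊚∘∘
⊞⊞⊞⊞⊞⊞
⊞⊞⊞⊞⊞⊞

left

∘∘∘⊛∘?
∘∘⊛≋∘∘
⊛∘⊛∘⊛⊛
⊛⊞⊛⊚⊛∘
⊞⊞⊞⊞⊞⊞
⊞⊞⊞⊞⊞⊞

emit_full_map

∘∘∘⊛∘??
∘∘⊛≋∘∘⊛
⊛∘⊛∘⊛⊛∙
⊛⊞⊛⊚⊛∘∘

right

∘∘⊛∘??
∘⊛≋∘∘⊛
∘⊛∘⊛⊛∙
⊞⊛∙⊚∘∘
⊞⊞⊞⊞⊞⊞
⊞⊞⊞⊞⊞⊞


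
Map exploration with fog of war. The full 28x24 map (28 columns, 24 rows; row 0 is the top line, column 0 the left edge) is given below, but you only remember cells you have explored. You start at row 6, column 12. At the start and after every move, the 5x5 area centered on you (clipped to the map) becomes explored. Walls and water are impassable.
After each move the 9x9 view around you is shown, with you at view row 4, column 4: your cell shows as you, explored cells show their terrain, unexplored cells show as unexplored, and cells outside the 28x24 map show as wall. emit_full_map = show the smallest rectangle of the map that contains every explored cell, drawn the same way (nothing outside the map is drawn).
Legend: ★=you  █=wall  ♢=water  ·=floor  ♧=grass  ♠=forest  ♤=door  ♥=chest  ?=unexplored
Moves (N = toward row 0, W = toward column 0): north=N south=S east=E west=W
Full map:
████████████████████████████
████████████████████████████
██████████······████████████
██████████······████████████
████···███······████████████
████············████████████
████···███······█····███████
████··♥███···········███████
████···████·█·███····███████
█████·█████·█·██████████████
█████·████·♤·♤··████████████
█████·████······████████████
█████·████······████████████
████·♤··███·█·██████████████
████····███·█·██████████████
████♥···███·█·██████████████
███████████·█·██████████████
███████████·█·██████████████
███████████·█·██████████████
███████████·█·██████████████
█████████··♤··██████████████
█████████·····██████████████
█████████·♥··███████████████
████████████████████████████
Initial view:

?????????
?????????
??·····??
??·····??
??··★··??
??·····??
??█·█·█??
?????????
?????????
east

?????????
?????????
?······??
?······??
?···★··??
?······??
?█·█·██??
?????????
?????????

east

?????????
?????????
······█??
······█??
····★·█??
·······??
█·█·███??
?????????
?????????

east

?????????
?????????
·····██??
·····██??
····★█·??
·······??
·█·███·??
?????????
?????????

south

?????????
·····██??
·····██??
·····█·??
····★··??
·█·███·??
??·████??
?????????
?????????

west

?????????
······██?
······██?
······█·?
····★···?
█·█·███·?
??█·████?
?????????
?????????

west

?????????
?······██
?······██
?······█·
?···★····
?█·█·███·
??·█·████
?????????
?????????

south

?······██
?······██
?······█·
?········
?█·█★███·
??·█·████
??♤·♤··??
?????????
?????????

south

?······██
?······█·
?········
?█·█·███·
??·█★████
??♤·♤··??
??·····??
?????????
?????????

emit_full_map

······██
······██
······█·
········
█·█·███·
?·█★████
?♤·♤··??
?·····??

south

?······█·
?········
?█·█·███·
??·█·████
??♤·★··??
??·····??
??·····??
?????????
?????????

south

?········
?█·█·███·
??·█·████
??♤·♤··??
??··★··??
??·····??
??·█·██??
?????????
?????????

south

?█·█·███·
??·█·████
??♤·♤··??
??·····??
??··★··??
??·█·██??
??·█·██??
?????????
?????????

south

??·█·████
??♤·♤··??
??·····??
??·····??
??·█★██??
??·█·██??
??·█·██??
?????????
?????????

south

??♤·♤··??
??·····??
??·····??
??·█·██??
??·█★██??
??·█·██??
??·█·██??
?????????
?????????

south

??·····??
??·····??
??·█·██??
??·█·██??
??·█★██??
??·█·██??
??·█·██??
?????????
?????????

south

??·····??
??·█·██??
??·█·██??
??·█·██??
??·█★██??
??·█·██??
??·█·██??
?????????
?????????

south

??·█·██??
??·█·██??
??·█·██??
??·█·██??
??·█★██??
??·█·██??
??·█·██??
?????????
?????????

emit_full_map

······██
······██
······█·
········
█·█·███·
?·█·████
?♤·♤··??
?·····??
?·····??
?·█·██??
?·█·██??
?·█·██??
?·█·██??
?·█★██??
?·█·██??
?·█·██??

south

??·█·██??
??·█·██??
??·█·██??
??·█·██??
??·█★██??
??·█·██??
??♤··██??
?????????
?????????

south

??·█·██??
??·█·██??
??·█·██??
??·█·██??
??·█★██??
??♤··██??
??···██??
?????????
?????????

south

??·█·██??
??·█·██??
??·█·██??
??·█·██??
??♤·★██??
??···██??
??··███??
?????????
█████████

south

??·█·██??
??·█·██??
??·█·██??
??♤··██??
??··★██??
??··███??
??█████??
█████████
█████████

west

???·█·██?
???·█·██?
??█·█·██?
??·♤··██?
??··★·██?
??♥··███?
??██████?
█████████
█████████

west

????·█·██
????·█·██
??██·█·██
??··♤··██
??··★··██
??·♥··███
??███████
█████████
█████████

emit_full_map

?······██
?······██
?······█·
?········
?█·█·███·
??·█·████
??♤·♤··??
??·····??
??·····??
??·█·██??
??·█·██??
??·█·██??
??·█·██??
??·█·██??
??·█·██??
██·█·██??
··♤··██??
··★··██??
·♥··███??
███████??

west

?????·█·█
?????·█·█
??███·█·█
??█··♤··█
??█·★···█
??█·♥··██
??███████
█████████
█████████

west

??????·█·
??????·█·
??████·█·
??██··♤··
??██★····
??██·♥··█
??███████
█████████
█████████

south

??????·█·
??████·█·
??██··♤··
??██·····
??██★♥··█
??███████
█████████
█████████
█████████

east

?????·█·█
?████·█·█
?██··♤··█
?██·····█
?██·★··██
?████████
█████████
█████████
█████████

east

????·█·██
████·█·██
██··♤··██
██·····██
██·♥★·███
█████████
█████████
█████████
█████████

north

????·█·██
????·█·██
████·█·██
██··♤··██
██··★··██
██·♥··███
█████████
█████████
█████████

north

????·█·██
????·█·██
??██·█·██
████·█·██
██··★··██
██·····██
██·♥··███
█████████
█████████

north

????·█·██
????·█·██
??██·█·██
??██·█·██
████★█·██
██··♤··██
██·····██
██·♥··███
█████████

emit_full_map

???······██
???······██
???······█·
???········
???█·█·███·
????·█·████
????♤·♤··??
????·····??
????·····??
????·█·██??
????·█·██??
????·█·██??
????·█·██??
??██·█·██??
??██·█·██??
████★█·██??
██··♤··██??
██·····██??
██·♥··███??
█████████??

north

????·█·██
????·█·██
??██·█·██
??██·█·██
??██★█·██
████·█·██
██··♤··██
██·····██
██·♥··███

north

????·█·██
????·█·██
??██·█·██
??██·█·██
??██★█·██
??██·█·██
████·█·██
██··♤··██
██·····██

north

????·····
????·█·██
??██·█·██
??██·█·██
??██★█·██
??██·█·██
??██·█·██
████·█·██
██··♤··██

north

????·····
????·····
??██·█·██
??██·█·██
??██★█·██
??██·█·██
??██·█·██
??██·█·██
████·█·██

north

????♤·♤··
????·····
??█······
??██·█·██
??██★█·██
??██·█·██
??██·█·██
??██·█·██
??██·█·██

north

????·█·██
????♤·♤··
??█······
??█······
??██★█·██
??██·█·██
??██·█·██
??██·█·██
??██·█·██

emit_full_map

???······██
???······██
???······█·
???········
???█·█·███·
????·█·████
????♤·♤··??
??█······??
??█······??
??██★█·██??
??██·█·██??
??██·█·██??
??██·█·██??
??██·█·██??
??██·█·██??
████·█·██??
██··♤··██??
██·····██??
██·♥··███??
█████████??

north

???█·█·██
????·█·██
??█·♤·♤··
??█······
??█·★····
??██·█·██
??██·█·██
??██·█·██
??██·█·██

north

???······
???█·█·██
??██·█·██
??█·♤·♤··
??█·★····
??█······
??██·█·██
??██·█·██
??██·█·██

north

???······
???······
??██·█·██
??██·█·██
??█·★·♤··
??█······
??█······
??██·█·██
??██·█·██

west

????·····
????·····
??███·█·█
??███·█·█
??██★♤·♤·
??██·····
??██·····
???██·█·█
???██·█·█

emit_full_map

???······██
???······██
???······█·
???········
?███·█·███·
?███·█·████
?██★♤·♤··??
?██······??
?██······??
??██·█·██??
??██·█·██??
??██·█·██??
??██·█·██??
??██·█·██??
??██·█·██??
████·█·██??
██··♤··██??
██·····██??
██·♥··███??
█████████??


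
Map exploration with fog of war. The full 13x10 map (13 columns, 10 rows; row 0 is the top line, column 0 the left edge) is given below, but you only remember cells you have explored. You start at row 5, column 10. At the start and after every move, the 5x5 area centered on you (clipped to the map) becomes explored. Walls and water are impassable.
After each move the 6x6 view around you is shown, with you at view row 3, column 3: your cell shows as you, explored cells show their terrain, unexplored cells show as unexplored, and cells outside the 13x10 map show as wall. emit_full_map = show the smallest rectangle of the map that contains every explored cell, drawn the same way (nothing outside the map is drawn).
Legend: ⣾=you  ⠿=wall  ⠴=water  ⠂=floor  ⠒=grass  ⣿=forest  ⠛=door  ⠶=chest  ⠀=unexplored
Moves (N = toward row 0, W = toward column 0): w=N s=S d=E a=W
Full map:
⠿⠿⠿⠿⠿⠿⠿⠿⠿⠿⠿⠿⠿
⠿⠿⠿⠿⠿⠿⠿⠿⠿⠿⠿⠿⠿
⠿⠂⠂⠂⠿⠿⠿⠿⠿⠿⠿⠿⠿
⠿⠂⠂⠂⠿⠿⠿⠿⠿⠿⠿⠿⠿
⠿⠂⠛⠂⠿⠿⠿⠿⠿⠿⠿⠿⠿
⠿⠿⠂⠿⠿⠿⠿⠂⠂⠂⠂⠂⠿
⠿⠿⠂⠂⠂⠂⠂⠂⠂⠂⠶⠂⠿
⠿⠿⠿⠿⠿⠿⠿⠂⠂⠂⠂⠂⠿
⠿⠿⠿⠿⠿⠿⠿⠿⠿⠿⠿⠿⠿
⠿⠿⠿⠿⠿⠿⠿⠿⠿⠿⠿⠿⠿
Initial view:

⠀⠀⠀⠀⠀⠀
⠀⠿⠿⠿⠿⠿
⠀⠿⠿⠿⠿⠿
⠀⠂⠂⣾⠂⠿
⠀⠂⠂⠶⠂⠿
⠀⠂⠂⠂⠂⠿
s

⠀⠿⠿⠿⠿⠿
⠀⠿⠿⠿⠿⠿
⠀⠂⠂⠂⠂⠿
⠀⠂⠂⣾⠂⠿
⠀⠂⠂⠂⠂⠿
⠀⠿⠿⠿⠿⠿

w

⠀⠀⠀⠀⠀⠀
⠀⠿⠿⠿⠿⠿
⠀⠿⠿⠿⠿⠿
⠀⠂⠂⣾⠂⠿
⠀⠂⠂⠶⠂⠿
⠀⠂⠂⠂⠂⠿

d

⠀⠀⠀⠀⠀⠿
⠿⠿⠿⠿⠿⠿
⠿⠿⠿⠿⠿⠿
⠂⠂⠂⣾⠿⠿
⠂⠂⠶⠂⠿⠿
⠂⠂⠂⠂⠿⠿

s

⠿⠿⠿⠿⠿⠿
⠿⠿⠿⠿⠿⠿
⠂⠂⠂⠂⠿⠿
⠂⠂⠶⣾⠿⠿
⠂⠂⠂⠂⠿⠿
⠿⠿⠿⠿⠿⠿

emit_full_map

⠿⠿⠿⠿⠿
⠿⠿⠿⠿⠿
⠂⠂⠂⠂⠿
⠂⠂⠶⣾⠿
⠂⠂⠂⠂⠿
⠿⠿⠿⠿⠿

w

⠀⠀⠀⠀⠀⠿
⠿⠿⠿⠿⠿⠿
⠿⠿⠿⠿⠿⠿
⠂⠂⠂⣾⠿⠿
⠂⠂⠶⠂⠿⠿
⠂⠂⠂⠂⠿⠿

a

⠀⠀⠀⠀⠀⠀
⠀⠿⠿⠿⠿⠿
⠀⠿⠿⠿⠿⠿
⠀⠂⠂⣾⠂⠿
⠀⠂⠂⠶⠂⠿
⠀⠂⠂⠂⠂⠿


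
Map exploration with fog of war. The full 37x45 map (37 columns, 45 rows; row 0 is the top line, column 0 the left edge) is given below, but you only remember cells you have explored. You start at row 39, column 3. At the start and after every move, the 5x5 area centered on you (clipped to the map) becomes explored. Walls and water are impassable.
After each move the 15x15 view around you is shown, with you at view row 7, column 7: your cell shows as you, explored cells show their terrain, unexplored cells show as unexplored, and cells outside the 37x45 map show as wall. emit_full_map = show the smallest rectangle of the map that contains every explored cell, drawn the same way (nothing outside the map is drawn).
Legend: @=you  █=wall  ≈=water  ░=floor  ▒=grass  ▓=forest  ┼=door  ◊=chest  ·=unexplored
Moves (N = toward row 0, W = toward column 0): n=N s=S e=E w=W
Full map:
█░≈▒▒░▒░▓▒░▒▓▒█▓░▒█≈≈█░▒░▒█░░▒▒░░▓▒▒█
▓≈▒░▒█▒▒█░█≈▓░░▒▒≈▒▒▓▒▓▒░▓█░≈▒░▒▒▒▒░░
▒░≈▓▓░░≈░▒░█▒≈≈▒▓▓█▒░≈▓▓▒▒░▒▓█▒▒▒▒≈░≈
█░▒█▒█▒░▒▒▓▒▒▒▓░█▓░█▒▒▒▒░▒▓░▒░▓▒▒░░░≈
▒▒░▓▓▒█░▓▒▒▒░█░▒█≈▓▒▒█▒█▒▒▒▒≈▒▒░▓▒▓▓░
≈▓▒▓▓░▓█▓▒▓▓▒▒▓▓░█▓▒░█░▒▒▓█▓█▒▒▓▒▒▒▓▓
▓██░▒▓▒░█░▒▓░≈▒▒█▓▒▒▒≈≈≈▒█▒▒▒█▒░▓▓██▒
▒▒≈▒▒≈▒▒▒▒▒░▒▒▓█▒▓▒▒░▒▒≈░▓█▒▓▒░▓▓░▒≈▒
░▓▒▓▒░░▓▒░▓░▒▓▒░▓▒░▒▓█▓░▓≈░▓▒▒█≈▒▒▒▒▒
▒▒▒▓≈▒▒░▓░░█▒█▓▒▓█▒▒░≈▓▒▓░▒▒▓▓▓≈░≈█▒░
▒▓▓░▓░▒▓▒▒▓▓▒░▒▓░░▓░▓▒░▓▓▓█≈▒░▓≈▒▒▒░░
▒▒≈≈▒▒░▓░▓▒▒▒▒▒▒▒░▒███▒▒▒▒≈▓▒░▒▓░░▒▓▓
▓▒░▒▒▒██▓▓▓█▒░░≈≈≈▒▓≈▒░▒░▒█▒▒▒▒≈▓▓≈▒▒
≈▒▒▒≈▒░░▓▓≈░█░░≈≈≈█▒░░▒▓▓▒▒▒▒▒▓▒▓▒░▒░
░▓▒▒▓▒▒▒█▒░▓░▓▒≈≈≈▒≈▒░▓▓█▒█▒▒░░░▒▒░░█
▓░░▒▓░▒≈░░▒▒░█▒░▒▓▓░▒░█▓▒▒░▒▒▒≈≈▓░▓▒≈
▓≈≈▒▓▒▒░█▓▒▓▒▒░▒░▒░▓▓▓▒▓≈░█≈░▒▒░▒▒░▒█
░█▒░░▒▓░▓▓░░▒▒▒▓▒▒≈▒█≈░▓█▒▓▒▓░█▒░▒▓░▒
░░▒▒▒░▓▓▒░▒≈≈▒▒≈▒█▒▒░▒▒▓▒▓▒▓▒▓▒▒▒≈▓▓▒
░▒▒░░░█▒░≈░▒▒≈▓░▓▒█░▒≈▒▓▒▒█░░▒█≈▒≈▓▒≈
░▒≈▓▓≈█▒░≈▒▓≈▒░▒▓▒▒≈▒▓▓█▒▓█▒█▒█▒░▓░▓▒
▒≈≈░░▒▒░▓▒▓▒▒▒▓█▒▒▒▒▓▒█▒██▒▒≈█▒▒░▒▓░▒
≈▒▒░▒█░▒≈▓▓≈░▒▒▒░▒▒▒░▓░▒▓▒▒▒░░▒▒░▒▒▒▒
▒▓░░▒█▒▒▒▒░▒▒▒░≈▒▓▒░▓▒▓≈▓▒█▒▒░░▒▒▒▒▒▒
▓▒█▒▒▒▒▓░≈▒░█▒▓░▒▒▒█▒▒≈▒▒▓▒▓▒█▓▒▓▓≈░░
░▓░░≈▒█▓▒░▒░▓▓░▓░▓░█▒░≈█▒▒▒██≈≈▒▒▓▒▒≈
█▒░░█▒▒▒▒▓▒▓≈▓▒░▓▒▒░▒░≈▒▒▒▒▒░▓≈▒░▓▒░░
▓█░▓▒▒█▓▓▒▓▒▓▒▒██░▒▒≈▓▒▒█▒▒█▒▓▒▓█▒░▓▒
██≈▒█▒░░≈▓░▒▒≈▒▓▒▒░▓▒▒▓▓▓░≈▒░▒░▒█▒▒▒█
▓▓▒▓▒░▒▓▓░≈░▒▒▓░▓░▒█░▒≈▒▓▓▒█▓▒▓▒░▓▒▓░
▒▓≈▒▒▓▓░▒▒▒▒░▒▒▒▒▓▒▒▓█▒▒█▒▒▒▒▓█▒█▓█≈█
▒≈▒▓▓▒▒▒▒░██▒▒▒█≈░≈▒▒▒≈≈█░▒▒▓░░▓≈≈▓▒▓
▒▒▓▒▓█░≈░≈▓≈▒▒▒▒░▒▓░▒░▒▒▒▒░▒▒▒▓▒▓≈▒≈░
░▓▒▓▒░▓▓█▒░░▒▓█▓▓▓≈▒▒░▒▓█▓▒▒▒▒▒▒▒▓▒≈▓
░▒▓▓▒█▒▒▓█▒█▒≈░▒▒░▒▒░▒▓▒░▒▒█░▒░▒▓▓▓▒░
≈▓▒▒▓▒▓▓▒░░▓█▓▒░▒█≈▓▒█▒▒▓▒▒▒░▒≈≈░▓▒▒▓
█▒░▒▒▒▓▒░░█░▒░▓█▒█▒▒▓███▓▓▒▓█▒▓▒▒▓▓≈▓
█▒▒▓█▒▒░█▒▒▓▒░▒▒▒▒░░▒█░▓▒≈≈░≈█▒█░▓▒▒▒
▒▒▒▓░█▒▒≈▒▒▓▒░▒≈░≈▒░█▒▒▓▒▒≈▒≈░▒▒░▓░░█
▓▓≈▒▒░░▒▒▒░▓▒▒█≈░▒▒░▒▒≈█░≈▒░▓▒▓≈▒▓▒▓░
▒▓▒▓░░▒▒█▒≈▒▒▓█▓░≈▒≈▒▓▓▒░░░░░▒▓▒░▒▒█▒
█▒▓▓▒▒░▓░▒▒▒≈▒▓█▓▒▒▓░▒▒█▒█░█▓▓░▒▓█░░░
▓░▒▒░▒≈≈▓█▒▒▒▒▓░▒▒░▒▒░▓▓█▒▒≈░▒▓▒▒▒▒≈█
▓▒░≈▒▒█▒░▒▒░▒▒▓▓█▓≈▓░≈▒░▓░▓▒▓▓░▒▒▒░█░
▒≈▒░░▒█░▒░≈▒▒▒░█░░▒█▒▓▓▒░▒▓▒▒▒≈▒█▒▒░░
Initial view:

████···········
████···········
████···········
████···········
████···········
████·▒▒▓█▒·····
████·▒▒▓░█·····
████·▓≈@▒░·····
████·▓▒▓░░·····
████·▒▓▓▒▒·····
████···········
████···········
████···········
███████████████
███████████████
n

████···········
████···········
████···········
████···········
████···········
████·▒░▒▒▒·····
████·▒▒▓█▒·····
████·▒▒@░█·····
████·▓≈▒▒░·····
████·▓▒▓░░·····
████·▒▓▓▒▒·····
████···········
████···········
████···········
███████████████

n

████···········
████···········
████···········
████···········
████···········
████·▓▒▒▓▒·····
████·▒░▒▒▒·····
████·▒▒@█▒·····
████·▒▒▓░█·····
████·▓≈▒▒░·····
████·▓▒▓░░·····
████·▒▓▓▒▒·····
████···········
████···········
████···········

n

████···········
████···········
████···········
████···········
████···········
████·▒▓▓▒█·····
████·▓▒▒▓▒·····
████·▒░@▒▒·····
████·▒▒▓█▒·····
████·▒▒▓░█·····
████·▓≈▒▒░·····
████·▓▒▓░░·····
████·▒▓▓▒▒·····
████···········
████···········

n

████···········
████···········
████···········
████···········
████···········
████·▓▒▓▒░·····
████·▒▓▓▒█·····
████·▓▒@▓▒·····
████·▒░▒▒▒·····
████·▒▒▓█▒·····
████·▒▒▓░█·····
████·▓≈▒▒░·····
████·▓▒▓░░·····
████·▒▓▓▒▒·····
████···········

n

████···········
████···········
████···········
████···········
████···········
████·▒▓▒▓█·····
████·▓▒▓▒░·····
████·▒▓@▒█·····
████·▓▒▒▓▒·····
████·▒░▒▒▒·····
████·▒▒▓█▒·····
████·▒▒▓░█·····
████·▓≈▒▒░·····
████·▓▒▓░░·····
████·▒▓▓▒▒·····

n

████···········
████···········
████···········
████···········
████···········
████·≈▒▓▓▒·····
████·▒▓▒▓█·····
████·▓▒@▒░·····
████·▒▓▓▒█·····
████·▓▒▒▓▒·····
████·▒░▒▒▒·····
████·▒▒▓█▒·····
████·▒▒▓░█·····
████·▓≈▒▒░·····
████·▓▒▓░░·····

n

████···········
████···········
████···········
████···········
████···········
████·▓≈▒▒▓·····
████·≈▒▓▓▒·····
████·▒▓@▓█·····
████·▓▒▓▒░·····
████·▒▓▓▒█·····
████·▓▒▒▓▒·····
████·▒░▒▒▒·····
████·▒▒▓█▒·····
████·▒▒▓░█·····
████·▓≈▒▒░·····

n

████···········
████···········
████···········
████···········
████···········
████·▓▒▓▒░·····
████·▓≈▒▒▓·····
████·≈▒@▓▒·····
████·▒▓▒▓█·····
████·▓▒▓▒░·····
████·▒▓▓▒█·····
████·▓▒▒▓▒·····
████·▒░▒▒▒·····
████·▒▒▓█▒·····
████·▒▒▓░█·····

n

████···········
████···········
████···········
████···········
████···········
████·█≈▒█▒·····
████·▓▒▓▒░·····
████·▓≈@▒▓·····
████·≈▒▓▓▒·····
████·▒▓▒▓█·····
████·▓▒▓▒░·····
████·▒▓▓▒█·····
████·▓▒▒▓▒·····
████·▒░▒▒▒·····
████·▒▒▓█▒·····

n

████···········
████···········
████···········
████···········
████···········
████·█░▓▒▒·····
████·█≈▒█▒·····
████·▓▒@▒░·····
████·▓≈▒▒▓·····
████·≈▒▓▓▒·····
████·▒▓▒▓█·····
████·▓▒▓▒░·····
████·▒▓▓▒█·····
████·▓▒▒▓▒·····
████·▒░▒▒▒·····

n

████···········
████···········
████···········
████···········
████···········
████·▒░░█▒·····
████·█░▓▒▒·····
████·█≈@█▒·····
████·▓▒▓▒░·····
████·▓≈▒▒▓·····
████·≈▒▓▓▒·····
████·▒▓▒▓█·····
████·▓▒▓▒░·····
████·▒▓▓▒█·····
████·▓▒▒▓▒·····

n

████···········
████···········
████···········
████···········
████···········
████·▓░░≈▒·····
████·▒░░█▒·····
████·█░@▒▒·····
████·█≈▒█▒·····
████·▓▒▓▒░·····
████·▓≈▒▒▓·····
████·≈▒▓▓▒·····
████·▒▓▒▓█·····
████·▓▒▓▒░·····
████·▒▓▓▒█·····

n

████···········
████···········
████···········
████···········
████···········
████·▒█▒▒▒·····
████·▓░░≈▒·····
████·▒░@█▒·····
████·█░▓▒▒·····
████·█≈▒█▒·····
████·▓▒▓▒░·····
████·▓≈▒▒▓·····
████·≈▒▓▓▒·····
████·▒▓▒▓█·····
████·▓▒▓▒░·····

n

████···········
████···········
████···········
████···········
████···········
████·▓░░▒█·····
████·▒█▒▒▒·····
████·▓░@≈▒·····
████·▒░░█▒·····
████·█░▓▒▒·····
████·█≈▒█▒·····
████·▓▒▓▒░·····
████·▓≈▒▒▓·····
████·≈▒▓▓▒·····
████·▒▓▒▓█·····

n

████···········
████···········
████···········
████···········
████···········
████·▒▒░▒█·····
████·▓░░▒█·····
████·▒█@▒▒·····
████·▓░░≈▒·····
████·▒░░█▒·····
████·█░▓▒▒·····
████·█≈▒█▒·····
████·▓▒▓▒░·····
████·▓≈▒▒▓·····
████·≈▒▓▓▒·····

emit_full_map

▒▒░▒█
▓░░▒█
▒█@▒▒
▓░░≈▒
▒░░█▒
█░▓▒▒
█≈▒█▒
▓▒▓▒░
▓≈▒▒▓
≈▒▓▓▒
▒▓▒▓█
▓▒▓▒░
▒▓▓▒█
▓▒▒▓▒
▒░▒▒▒
▒▒▓█▒
▒▒▓░█
▓≈▒▒░
▓▒▓░░
▒▓▓▒▒
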